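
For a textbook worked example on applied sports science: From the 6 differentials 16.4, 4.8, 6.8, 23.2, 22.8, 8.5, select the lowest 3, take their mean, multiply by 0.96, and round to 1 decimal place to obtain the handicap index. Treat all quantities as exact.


All differentials: 16.4, 4.8, 6.8, 23.2, 22.8, 8.5
Sorted: 4.8, 6.8, 8.5, 16.4, 22.8, 23.2
Best 3: 4.8, 6.8, 8.5
Average of best = 20.1 / 3 = 6.7
Raw index = 6.7 * 0.96 = 6.432
Handicap index = round(6.432, 1) = 6.4

6.4


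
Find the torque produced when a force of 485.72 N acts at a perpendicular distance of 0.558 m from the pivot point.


tau = F * d
tau = 485.72 * 0.558
tau = 271.0318 N*m

271.0318 N*m


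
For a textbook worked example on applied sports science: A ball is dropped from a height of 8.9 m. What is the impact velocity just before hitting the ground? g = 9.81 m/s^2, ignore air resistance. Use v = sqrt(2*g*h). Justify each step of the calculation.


v = sqrt(2 * g * h)
v = sqrt(2 * 9.81 * 8.9)
v = sqrt(174.618) = 13.2143 m/s

13.2143 m/s


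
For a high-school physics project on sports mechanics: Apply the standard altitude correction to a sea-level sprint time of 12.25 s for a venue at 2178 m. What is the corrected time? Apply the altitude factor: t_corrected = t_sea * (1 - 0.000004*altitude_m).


Correction factor = 1 - 0.000004 * 2178 = 0.991288
t_corrected = t_sea * factor = 12.25 * 0.991288
t_corrected = 12.1433 s

12.1433 s


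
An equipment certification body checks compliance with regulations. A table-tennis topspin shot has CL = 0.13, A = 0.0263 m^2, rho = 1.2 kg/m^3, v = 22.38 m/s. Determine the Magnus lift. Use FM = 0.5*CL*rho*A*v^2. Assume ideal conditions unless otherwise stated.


FM = 0.5 * CL * rho * A * v^2
FM = 0.5 * 0.13 * 1.2 * 0.0263 * 22.38^2
v^2 = 500.8644
FM = 0.5 * 0.13 * 1.2 * 0.0263 * 500.8644 = 1.0275 N

1.0275 N


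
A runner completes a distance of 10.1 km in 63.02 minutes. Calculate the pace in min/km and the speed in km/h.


Pace = time / distance = 63.02 min / 10.1 km = 6.2396 min/km
Speed = distance / time_in_hours = 10.1 / 1.0503 hr
Speed = 9.616 km/h

6.2396 min/km, 9.616 km/h


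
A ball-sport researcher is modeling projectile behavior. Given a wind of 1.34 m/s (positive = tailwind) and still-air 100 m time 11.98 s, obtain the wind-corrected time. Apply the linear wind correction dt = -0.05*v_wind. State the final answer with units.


dt = -0.05 * v_wind = -0.05 * 1.34 = -0.067 s
t_corrected = t_still + dt = 11.98 + (-0.067)
t_corrected = 11.913 s

11.913 s


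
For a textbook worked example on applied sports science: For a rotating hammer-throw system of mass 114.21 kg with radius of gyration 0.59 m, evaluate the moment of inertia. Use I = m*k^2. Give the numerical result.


I = m * k^2
I = 114.21 * 0.59^2
I = 114.21 * 0.3481 = 39.7565 kg*m^2

39.7565 kg*m^2


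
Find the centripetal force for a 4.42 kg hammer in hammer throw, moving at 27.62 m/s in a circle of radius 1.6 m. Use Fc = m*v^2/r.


Fc = m * v^2 / r
v^2 = 27.62^2 = 762.8644
Fc = 4.42 * 762.8644 / 1.6
Fc = 3371.8606 / 1.6 = 2107.4129 N

2107.4129 N


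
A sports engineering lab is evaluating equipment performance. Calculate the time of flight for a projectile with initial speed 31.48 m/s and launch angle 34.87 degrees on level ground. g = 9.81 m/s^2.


T = 2*v*sin(theta)/g
sin(theta) = sin(34.87 deg) = 0.5717
T = 2*31.48*0.5717 / 9.81
T = 35.9953 / 9.81 = 3.6692 s

3.6692 s


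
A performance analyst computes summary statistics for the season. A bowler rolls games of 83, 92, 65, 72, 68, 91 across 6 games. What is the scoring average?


Average = sum / n
Sum = 471
Average = 471 / 6 = 78.5

78.5


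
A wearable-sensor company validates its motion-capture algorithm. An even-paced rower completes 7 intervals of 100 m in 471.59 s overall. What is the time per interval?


Split time = total_time / n_laps = 471.59 / 7
Split time = 67.37 s per lap

67.37 s


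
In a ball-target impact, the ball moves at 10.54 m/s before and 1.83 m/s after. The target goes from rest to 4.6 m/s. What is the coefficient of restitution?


e = (v2_after - v1_after) / (v1_before - v2_before)
Numerator = 4.6 - 1.83 = 2.77
Denominator = 10.54 - 0 = 10.54
e = 2.77 / 10.54 = 0.2628

0.2628


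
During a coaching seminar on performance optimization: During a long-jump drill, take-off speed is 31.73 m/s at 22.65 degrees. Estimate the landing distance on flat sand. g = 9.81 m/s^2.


R = v^2 * sin(2*theta) / g
Convert angle to radians: theta = 22.65 deg = 0.3953 rad
sin(2*theta) = sin(0.7906) = 0.7108
R = 31.73^2 * 0.7108 / 9.81
R = 1006.7929 * 0.7108 / 9.81 = 72.9488 m

72.9488 m


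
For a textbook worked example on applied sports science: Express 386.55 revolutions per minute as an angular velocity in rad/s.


omega = RPM * 2 * pi / 60
omega = 386.55 * 2 * 3.14159 / 60
omega = 2428.7653 / 60 = 40.4794 rad/s

40.4794 rad/s


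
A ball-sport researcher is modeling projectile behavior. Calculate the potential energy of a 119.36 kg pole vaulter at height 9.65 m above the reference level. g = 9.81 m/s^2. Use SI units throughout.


PE = m * g * h
PE = 119.36 * 9.81 * 9.65
PE = 1170.9216 * 9.65 = 11299.3934 J

11299.3934 J


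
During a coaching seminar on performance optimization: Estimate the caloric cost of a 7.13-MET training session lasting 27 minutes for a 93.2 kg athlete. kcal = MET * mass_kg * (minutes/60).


kcal = MET * mass * time_hr
Convert time: 27 min = 0.45 hr
kcal = 7.13 * 93.2 * 0.45
kcal = 299.0322 kcal

299.0322 kcal


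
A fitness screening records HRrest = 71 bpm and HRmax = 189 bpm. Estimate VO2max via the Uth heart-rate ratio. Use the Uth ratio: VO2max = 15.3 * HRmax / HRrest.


VO2max = 15.3 * HRmax / HRrest
VO2max = 15.3 * 189 / 71
VO2max = 2891.7 / 71 = 40.7282 mL/kg/min

40.7282 mL/kg/min


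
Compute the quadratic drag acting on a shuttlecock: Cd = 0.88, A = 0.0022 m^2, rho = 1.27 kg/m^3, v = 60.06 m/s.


Fd = 0.5 * Cd * rho * A * v^2
Fd = 0.5 * 0.88 * 1.27 * 0.0022 * 60.06^2
v^2 = 3607.2036
Fd = 0.5 * 0.88 * 1.27 * 0.0022 * 3607.2036 = 4.4346 N

4.4346 N


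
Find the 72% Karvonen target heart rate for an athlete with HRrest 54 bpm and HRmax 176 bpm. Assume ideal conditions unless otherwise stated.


Target = HRrest + pct*(HRmax - HRrest)
Heart rate reserve = HRmax - HRrest = 176 - 54 = 122 bpm
Fraction = 72% = 0.72
Target = 54 + 0.72 * 122
Target = 54 + 87.84 = 141.84 bpm

141.84 bpm


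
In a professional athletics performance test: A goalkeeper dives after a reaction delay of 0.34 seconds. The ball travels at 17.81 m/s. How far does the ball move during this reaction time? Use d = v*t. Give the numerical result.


d = v * t
d = 17.81 * 0.34
d = 6.0554 m

6.0554 m


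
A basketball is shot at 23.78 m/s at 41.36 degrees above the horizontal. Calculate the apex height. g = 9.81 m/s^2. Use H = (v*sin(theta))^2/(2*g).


H = (v*sin(theta))^2 / (2*g)
vy = v*sin(theta) = 23.78 * sin(41.36 deg) = 15.7135 m/s
H = vy^2 / (2*g) = 246.9153 / (2*9.81)
H = 246.9153 / 19.62 = 12.5849 m

12.5849 m


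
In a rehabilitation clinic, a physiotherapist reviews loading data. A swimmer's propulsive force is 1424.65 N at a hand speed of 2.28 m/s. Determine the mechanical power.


P = F * v
P = 1424.65 * 2.28
P = 3248.202 W

3248.202 W


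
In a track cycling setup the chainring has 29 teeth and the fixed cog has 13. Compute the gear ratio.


GR = front_teeth / rear_teeth
GR = 29 / 13
GR = 2.2308

2.2308


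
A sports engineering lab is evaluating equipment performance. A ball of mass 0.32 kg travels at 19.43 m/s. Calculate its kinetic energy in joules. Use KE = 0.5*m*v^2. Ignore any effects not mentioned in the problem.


KE = 0.5 * m * v^2
KE = 0.5 * 0.32 * 19.43^2
KE = 0.5 * 0.32 * 377.5249 = 60.404 J

60.404 J


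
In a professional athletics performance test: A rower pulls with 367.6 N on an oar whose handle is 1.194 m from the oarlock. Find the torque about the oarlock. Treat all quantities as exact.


tau = F * d
tau = 367.6 * 1.194
tau = 438.9144 N*m

438.9144 N*m


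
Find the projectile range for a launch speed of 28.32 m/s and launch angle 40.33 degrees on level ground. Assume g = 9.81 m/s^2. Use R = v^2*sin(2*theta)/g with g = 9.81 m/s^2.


R = v^2 * sin(2*theta) / g
Convert angle to radians: theta = 40.33 deg = 0.7039 rad
sin(2*theta) = sin(1.4078) = 0.9867
R = 28.32^2 * 0.9867 / 9.81
R = 802.0224 * 0.9867 / 9.81 = 80.6717 m

80.6717 m


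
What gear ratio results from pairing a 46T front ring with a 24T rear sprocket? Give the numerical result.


GR = front_teeth / rear_teeth
GR = 46 / 24
GR = 1.9167

1.9167


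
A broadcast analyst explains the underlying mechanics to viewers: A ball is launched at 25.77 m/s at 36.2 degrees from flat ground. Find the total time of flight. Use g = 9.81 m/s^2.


T = 2*v*sin(theta)/g
sin(theta) = sin(36.2 deg) = 0.5906
T = 2*25.77*0.5906 / 9.81
T = 30.4398 / 9.81 = 3.1029 s

3.1029 s


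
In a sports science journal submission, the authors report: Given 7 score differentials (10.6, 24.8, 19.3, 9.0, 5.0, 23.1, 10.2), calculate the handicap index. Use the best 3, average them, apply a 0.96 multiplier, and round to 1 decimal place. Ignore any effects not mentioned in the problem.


All differentials: 10.6, 24.8, 19.3, 9.0, 5.0, 23.1, 10.2
Sorted: 5.0, 9.0, 10.2, 10.6, 19.3, 23.1, 24.8
Best 3: 5.0, 9.0, 10.2
Average of best = 24.2 / 3 = 8.0667
Raw index = 8.0667 * 0.96 = 7.744
Handicap index = round(7.744, 1) = 7.7

7.7


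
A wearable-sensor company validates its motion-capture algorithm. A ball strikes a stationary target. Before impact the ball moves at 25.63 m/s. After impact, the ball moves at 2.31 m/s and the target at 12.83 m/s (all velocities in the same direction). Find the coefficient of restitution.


e = (v2_after - v1_after) / (v1_before - v2_before)
Numerator = 12.83 - 2.31 = 10.52
Denominator = 25.63 - 0 = 25.63
e = 10.52 / 25.63 = 0.4105

0.4105


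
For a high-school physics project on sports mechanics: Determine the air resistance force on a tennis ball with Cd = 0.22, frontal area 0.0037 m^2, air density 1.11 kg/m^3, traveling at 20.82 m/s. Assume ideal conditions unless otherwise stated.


Fd = 0.5 * Cd * rho * A * v^2
Fd = 0.5 * 0.22 * 1.11 * 0.0037 * 20.82^2
v^2 = 433.4724
Fd = 0.5 * 0.22 * 1.11 * 0.0037 * 433.4724 = 0.1958 N

0.1958 N


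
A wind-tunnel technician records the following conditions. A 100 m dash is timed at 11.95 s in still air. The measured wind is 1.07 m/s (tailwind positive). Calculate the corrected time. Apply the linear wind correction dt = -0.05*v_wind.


dt = -0.05 * v_wind = -0.05 * 1.07 = -0.0535 s
t_corrected = t_still + dt = 11.95 + (-0.0535)
t_corrected = 11.8965 s

11.8965 s


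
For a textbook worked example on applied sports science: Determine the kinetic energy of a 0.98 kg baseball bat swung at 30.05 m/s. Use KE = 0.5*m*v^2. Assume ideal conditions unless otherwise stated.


KE = 0.5 * m * v^2
KE = 0.5 * 0.98 * 30.05^2
KE = 0.5 * 0.98 * 903.0025 = 442.4712 J

442.4712 J


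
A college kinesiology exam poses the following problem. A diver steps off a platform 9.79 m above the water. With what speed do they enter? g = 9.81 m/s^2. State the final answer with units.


v = sqrt(2 * g * h)
v = sqrt(2 * 9.81 * 9.79)
v = sqrt(192.0798) = 13.8593 m/s

13.8593 m/s


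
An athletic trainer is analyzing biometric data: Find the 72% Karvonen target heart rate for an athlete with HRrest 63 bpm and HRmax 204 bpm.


Target = HRrest + pct*(HRmax - HRrest)
Heart rate reserve = HRmax - HRrest = 204 - 63 = 141 bpm
Fraction = 72% = 0.72
Target = 63 + 0.72 * 141
Target = 63 + 101.52 = 164.52 bpm

164.52 bpm


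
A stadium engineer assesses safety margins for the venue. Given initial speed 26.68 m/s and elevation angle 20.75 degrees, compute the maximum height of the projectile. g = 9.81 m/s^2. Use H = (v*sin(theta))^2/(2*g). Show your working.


H = (v*sin(theta))^2 / (2*g)
vy = v*sin(theta) = 26.68 * sin(20.75 deg) = 9.4525 m/s
H = vy^2 / (2*g) = 89.3495 / (2*9.81)
H = 89.3495 / 19.62 = 4.554 m

4.554 m


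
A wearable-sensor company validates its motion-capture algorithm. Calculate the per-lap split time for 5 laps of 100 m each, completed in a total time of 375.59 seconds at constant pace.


Split time = total_time / n_laps = 375.59 / 5
Split time = 75.118 s per lap

75.118 s


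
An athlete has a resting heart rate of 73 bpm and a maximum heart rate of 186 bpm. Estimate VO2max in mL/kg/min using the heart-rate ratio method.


VO2max = 15.3 * HRmax / HRrest
VO2max = 15.3 * 186 / 73
VO2max = 2845.8 / 73 = 38.9836 mL/kg/min

38.9836 mL/kg/min


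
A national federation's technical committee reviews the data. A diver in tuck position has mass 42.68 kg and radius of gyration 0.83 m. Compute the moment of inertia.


I = m * k^2
I = 42.68 * 0.83^2
I = 42.68 * 0.6889 = 29.4023 kg*m^2

29.4023 kg*m^2


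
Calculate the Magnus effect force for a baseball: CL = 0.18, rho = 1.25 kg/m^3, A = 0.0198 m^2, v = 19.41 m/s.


FM = 0.5 * CL * rho * A * v^2
FM = 0.5 * 0.18 * 1.25 * 0.0198 * 19.41^2
v^2 = 376.7481
FM = 0.5 * 0.18 * 1.25 * 0.0198 * 376.7481 = 0.8392 N

0.8392 N


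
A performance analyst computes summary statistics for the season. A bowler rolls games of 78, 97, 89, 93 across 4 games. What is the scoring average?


Average = sum / n
Sum = 357
Average = 357 / 4 = 89.25

89.25


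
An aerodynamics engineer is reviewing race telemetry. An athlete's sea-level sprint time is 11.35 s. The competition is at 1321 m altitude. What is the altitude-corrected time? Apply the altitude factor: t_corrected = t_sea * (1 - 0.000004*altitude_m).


Correction factor = 1 - 0.000004 * 1321 = 0.994716
t_corrected = t_sea * factor = 11.35 * 0.994716
t_corrected = 11.29 s

11.29 s


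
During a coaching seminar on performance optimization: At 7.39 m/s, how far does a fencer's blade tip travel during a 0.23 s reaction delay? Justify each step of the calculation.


d = v * t
d = 7.39 * 0.23
d = 1.6997 m

1.6997 m


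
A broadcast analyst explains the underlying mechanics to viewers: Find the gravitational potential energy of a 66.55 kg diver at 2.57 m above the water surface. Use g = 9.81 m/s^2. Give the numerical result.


PE = m * g * h
PE = 66.55 * 9.81 * 2.57
PE = 652.8555 * 2.57 = 1677.8386 J

1677.8386 J


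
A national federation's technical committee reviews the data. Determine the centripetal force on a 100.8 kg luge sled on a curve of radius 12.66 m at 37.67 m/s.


Fc = m * v^2 / r
v^2 = 37.67^2 = 1419.0289
Fc = 100.8 * 1419.0289 / 12.66
Fc = 143038.1131 / 12.66 = 11298.4292 N

11298.4292 N


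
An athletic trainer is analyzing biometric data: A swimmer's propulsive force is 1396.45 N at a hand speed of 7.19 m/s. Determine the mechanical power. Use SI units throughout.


P = F * v
P = 1396.45 * 7.19
P = 10040.4755 W

10040.4755 W


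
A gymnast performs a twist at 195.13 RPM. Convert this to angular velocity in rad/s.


omega = RPM * 2 * pi / 60
omega = 195.13 * 2 * 3.14159 / 60
omega = 1226.0379 / 60 = 20.434 rad/s

20.434 rad/s


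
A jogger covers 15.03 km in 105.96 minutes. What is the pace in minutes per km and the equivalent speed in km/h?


Pace = time / distance = 105.96 min / 15.03 km = 7.0499 min/km
Speed = distance / time_in_hours = 15.03 / 1.766 hr
Speed = 8.5108 km/h

7.0499 min/km, 8.5108 km/h


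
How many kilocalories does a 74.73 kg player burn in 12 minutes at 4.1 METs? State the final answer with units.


kcal = MET * mass * time_hr
Convert time: 12 min = 0.2 hr
kcal = 4.1 * 74.73 * 0.2
kcal = 61.2786 kcal

61.2786 kcal


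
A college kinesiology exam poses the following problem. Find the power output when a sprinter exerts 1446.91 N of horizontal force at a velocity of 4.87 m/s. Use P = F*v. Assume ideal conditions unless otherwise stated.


P = F * v
P = 1446.91 * 4.87
P = 7046.4517 W

7046.4517 W


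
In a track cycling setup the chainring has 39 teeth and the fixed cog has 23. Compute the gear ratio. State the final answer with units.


GR = front_teeth / rear_teeth
GR = 39 / 23
GR = 1.6957

1.6957


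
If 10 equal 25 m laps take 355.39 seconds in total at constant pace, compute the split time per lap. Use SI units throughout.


Split time = total_time / n_laps = 355.39 / 10
Split time = 35.539 s per lap

35.539 s


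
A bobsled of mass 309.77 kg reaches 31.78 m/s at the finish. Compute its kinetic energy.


KE = 0.5 * m * v^2
KE = 0.5 * 309.77 * 31.78^2
KE = 0.5 * 309.77 * 1009.9684 = 156428.9556 J

156428.9556 J


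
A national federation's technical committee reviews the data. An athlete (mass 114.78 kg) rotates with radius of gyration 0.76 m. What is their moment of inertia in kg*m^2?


I = m * k^2
I = 114.78 * 0.76^2
I = 114.78 * 0.5776 = 66.2969 kg*m^2

66.2969 kg*m^2


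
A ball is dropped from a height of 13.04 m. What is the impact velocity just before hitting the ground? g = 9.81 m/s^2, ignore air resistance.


v = sqrt(2 * g * h)
v = sqrt(2 * 9.81 * 13.04)
v = sqrt(255.8448) = 15.9951 m/s

15.9951 m/s


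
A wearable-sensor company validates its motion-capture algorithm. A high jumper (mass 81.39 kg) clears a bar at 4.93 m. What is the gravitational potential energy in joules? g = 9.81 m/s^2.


PE = m * g * h
PE = 81.39 * 9.81 * 4.93
PE = 798.4359 * 4.93 = 3936.289 J

3936.289 J


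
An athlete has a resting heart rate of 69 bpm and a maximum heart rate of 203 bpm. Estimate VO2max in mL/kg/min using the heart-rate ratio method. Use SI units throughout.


VO2max = 15.3 * HRmax / HRrest
VO2max = 15.3 * 203 / 69
VO2max = 3105.9 / 69 = 45.013 mL/kg/min

45.013 mL/kg/min


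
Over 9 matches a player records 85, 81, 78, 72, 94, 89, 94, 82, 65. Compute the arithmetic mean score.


Average = sum / n
Sum = 740
Average = 740 / 9 = 82.2222

82.2222


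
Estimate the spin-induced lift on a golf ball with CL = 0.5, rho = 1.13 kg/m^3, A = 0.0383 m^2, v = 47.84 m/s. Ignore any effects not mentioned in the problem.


FM = 0.5 * CL * rho * A * v^2
FM = 0.5 * 0.5 * 1.13 * 0.0383 * 47.84^2
v^2 = 2288.6656
FM = 0.5 * 0.5 * 1.13 * 0.0383 * 2288.6656 = 24.7628 N

24.7628 N


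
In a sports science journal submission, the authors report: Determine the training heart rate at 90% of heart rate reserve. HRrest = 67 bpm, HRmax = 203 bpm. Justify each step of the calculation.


Target = HRrest + pct*(HRmax - HRrest)
Heart rate reserve = HRmax - HRrest = 203 - 67 = 136 bpm
Fraction = 90% = 0.9
Target = 67 + 0.9 * 136
Target = 67 + 122.4 = 189.4 bpm

189.4 bpm


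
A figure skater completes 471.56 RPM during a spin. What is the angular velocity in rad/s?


omega = RPM * 2 * pi / 60
omega = 471.56 * 2 * 3.14159 / 60
omega = 2962.8989 / 60 = 49.3816 rad/s

49.3816 rad/s


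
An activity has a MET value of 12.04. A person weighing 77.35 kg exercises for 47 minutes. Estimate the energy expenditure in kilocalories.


kcal = MET * mass * time_hr
Convert time: 47 min = 0.7833 hr
kcal = 12.04 * 77.35 * 0.7833
kcal = 729.5136 kcal

729.5136 kcal


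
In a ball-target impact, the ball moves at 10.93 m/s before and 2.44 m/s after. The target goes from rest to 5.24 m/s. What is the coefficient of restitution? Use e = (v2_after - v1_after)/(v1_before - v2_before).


e = (v2_after - v1_after) / (v1_before - v2_before)
Numerator = 5.24 - 2.44 = 2.8
Denominator = 10.93 - 0 = 10.93
e = 2.8 / 10.93 = 0.2562

0.2562


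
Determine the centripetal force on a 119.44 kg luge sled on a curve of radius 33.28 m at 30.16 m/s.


Fc = m * v^2 / r
v^2 = 30.16^2 = 909.6256
Fc = 119.44 * 909.6256 / 33.28
Fc = 108645.6817 / 33.28 = 3264.5938 N

3264.5938 N


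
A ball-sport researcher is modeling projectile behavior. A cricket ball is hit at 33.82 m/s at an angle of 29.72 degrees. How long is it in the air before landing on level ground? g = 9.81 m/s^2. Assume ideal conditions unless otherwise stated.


T = 2*v*sin(theta)/g
sin(theta) = sin(29.72 deg) = 0.4958
T = 2*33.82*0.4958 / 9.81
T = 33.5333 / 9.81 = 3.4183 s

3.4183 s


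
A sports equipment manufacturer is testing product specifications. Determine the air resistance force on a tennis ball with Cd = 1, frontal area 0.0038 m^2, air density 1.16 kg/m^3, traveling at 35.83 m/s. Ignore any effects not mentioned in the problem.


Fd = 0.5 * Cd * rho * A * v^2
Fd = 0.5 * 1 * 1.16 * 0.0038 * 35.83^2
v^2 = 1283.7889
Fd = 0.5 * 1 * 1.16 * 0.0038 * 1283.7889 = 2.8295 N

2.8295 N


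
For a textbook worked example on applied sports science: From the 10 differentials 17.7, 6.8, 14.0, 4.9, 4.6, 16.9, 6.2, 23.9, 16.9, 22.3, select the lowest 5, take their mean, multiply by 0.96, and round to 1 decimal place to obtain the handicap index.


All differentials: 17.7, 6.8, 14.0, 4.9, 4.6, 16.9, 6.2, 23.9, 16.9, 22.3
Sorted: 4.6, 4.9, 6.2, 6.8, 14.0, 16.9, 16.9, 17.7, 22.3, 23.9
Best 5: 4.6, 4.9, 6.2, 6.8, 14.0
Average of best = 36.5 / 5 = 7.3
Raw index = 7.3 * 0.96 = 7.008
Handicap index = round(7.008, 1) = 7.0

7.0


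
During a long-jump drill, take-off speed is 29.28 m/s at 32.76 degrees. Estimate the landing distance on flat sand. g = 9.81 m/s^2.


R = v^2 * sin(2*theta) / g
Convert angle to radians: theta = 32.76 deg = 0.5718 rad
sin(2*theta) = sin(1.1435) = 0.9101
R = 29.28^2 * 0.9101 / 9.81
R = 857.3184 * 0.9101 / 9.81 = 79.5362 m

79.5362 m


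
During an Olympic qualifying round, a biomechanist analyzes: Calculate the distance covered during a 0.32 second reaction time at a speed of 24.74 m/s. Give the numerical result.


d = v * t
d = 24.74 * 0.32
d = 7.9168 m

7.9168 m


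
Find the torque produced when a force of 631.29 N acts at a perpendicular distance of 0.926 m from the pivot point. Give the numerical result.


tau = F * d
tau = 631.29 * 0.926
tau = 584.5745 N*m

584.5745 N*m


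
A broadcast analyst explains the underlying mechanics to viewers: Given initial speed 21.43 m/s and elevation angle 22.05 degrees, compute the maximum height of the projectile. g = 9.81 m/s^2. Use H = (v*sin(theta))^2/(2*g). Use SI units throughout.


H = (v*sin(theta))^2 / (2*g)
vy = v*sin(theta) = 21.43 * sin(22.05 deg) = 8.0452 m/s
H = vy^2 / (2*g) = 64.7245 / (2*9.81)
H = 64.7245 / 19.62 = 3.2989 m

3.2989 m


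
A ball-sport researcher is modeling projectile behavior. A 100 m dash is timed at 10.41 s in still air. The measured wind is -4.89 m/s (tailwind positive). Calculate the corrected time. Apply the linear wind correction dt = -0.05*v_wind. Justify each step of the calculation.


dt = -0.05 * v_wind = -0.05 * -4.89 = 0.2445 s
t_corrected = t_still + dt = 10.41 + (0.2445)
t_corrected = 10.6545 s

10.6545 s


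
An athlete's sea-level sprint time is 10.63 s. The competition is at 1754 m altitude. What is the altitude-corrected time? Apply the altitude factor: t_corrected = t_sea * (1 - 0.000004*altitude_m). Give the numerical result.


Correction factor = 1 - 0.000004 * 1754 = 0.992984
t_corrected = t_sea * factor = 10.63 * 0.992984
t_corrected = 10.5554 s

10.5554 s


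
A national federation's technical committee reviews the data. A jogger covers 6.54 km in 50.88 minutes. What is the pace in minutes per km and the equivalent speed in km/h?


Pace = time / distance = 50.88 min / 6.54 km = 7.7798 min/km
Speed = distance / time_in_hours = 6.54 / 0.848 hr
Speed = 7.7123 km/h

7.7798 min/km, 7.7123 km/h


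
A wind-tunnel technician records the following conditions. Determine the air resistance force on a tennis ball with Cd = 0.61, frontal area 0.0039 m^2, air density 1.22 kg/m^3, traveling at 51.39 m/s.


Fd = 0.5 * Cd * rho * A * v^2
Fd = 0.5 * 0.61 * 1.22 * 0.0039 * 51.39^2
v^2 = 2640.9321
Fd = 0.5 * 0.61 * 1.22 * 0.0039 * 2640.9321 = 3.8325 N

3.8325 N


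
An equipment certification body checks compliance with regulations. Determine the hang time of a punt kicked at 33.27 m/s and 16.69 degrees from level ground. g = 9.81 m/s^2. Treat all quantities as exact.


T = 2*v*sin(theta)/g
sin(theta) = sin(16.69 deg) = 0.2872
T = 2*33.27*0.2872 / 9.81
T = 19.1098 / 9.81 = 1.948 s

1.948 s


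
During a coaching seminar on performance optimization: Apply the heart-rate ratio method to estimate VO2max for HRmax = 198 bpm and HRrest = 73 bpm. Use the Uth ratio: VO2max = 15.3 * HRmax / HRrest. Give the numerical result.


VO2max = 15.3 * HRmax / HRrest
VO2max = 15.3 * 198 / 73
VO2max = 3029.4 / 73 = 41.4986 mL/kg/min

41.4986 mL/kg/min


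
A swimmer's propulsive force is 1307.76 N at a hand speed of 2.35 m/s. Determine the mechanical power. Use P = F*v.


P = F * v
P = 1307.76 * 2.35
P = 3073.236 W

3073.236 W


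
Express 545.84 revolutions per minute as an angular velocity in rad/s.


omega = RPM * 2 * pi / 60
omega = 545.84 * 2 * 3.14159 / 60
omega = 3429.6139 / 60 = 57.1602 rad/s

57.1602 rad/s


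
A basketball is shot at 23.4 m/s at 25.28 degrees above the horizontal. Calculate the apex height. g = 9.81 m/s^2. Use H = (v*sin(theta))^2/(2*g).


H = (v*sin(theta))^2 / (2*g)
vy = v*sin(theta) = 23.4 * sin(25.28 deg) = 9.9928 m/s
H = vy^2 / (2*g) = 99.8558 / (2*9.81)
H = 99.8558 / 19.62 = 5.0895 m

5.0895 m


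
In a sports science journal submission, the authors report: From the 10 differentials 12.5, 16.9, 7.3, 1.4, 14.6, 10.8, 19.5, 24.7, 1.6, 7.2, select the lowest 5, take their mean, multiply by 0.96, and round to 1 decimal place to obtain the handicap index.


All differentials: 12.5, 16.9, 7.3, 1.4, 14.6, 10.8, 19.5, 24.7, 1.6, 7.2
Sorted: 1.4, 1.6, 7.2, 7.3, 10.8, 12.5, 14.6, 16.9, 19.5, 24.7
Best 5: 1.4, 1.6, 7.2, 7.3, 10.8
Average of best = 28.3 / 5 = 5.66
Raw index = 5.66 * 0.96 = 5.4336
Handicap index = round(5.4336, 1) = 5.4

5.4


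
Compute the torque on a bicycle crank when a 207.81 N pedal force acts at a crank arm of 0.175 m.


tau = F * d
tau = 207.81 * 0.175
tau = 36.3667 N*m

36.3667 N*m


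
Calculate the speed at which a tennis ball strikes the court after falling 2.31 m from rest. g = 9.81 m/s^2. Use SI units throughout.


v = sqrt(2 * g * h)
v = sqrt(2 * 9.81 * 2.31)
v = sqrt(45.3222) = 6.7322 m/s

6.7322 m/s


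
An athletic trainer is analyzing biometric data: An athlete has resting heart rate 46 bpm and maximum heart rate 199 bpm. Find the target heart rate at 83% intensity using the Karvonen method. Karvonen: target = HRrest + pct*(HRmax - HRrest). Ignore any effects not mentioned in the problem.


Target = HRrest + pct*(HRmax - HRrest)
Heart rate reserve = HRmax - HRrest = 199 - 46 = 153 bpm
Fraction = 83% = 0.83
Target = 46 + 0.83 * 153
Target = 46 + 126.99 = 172.99 bpm

172.99 bpm


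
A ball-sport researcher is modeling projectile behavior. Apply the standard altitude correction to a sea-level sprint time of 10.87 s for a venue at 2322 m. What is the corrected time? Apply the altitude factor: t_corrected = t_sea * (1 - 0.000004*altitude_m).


Correction factor = 1 - 0.000004 * 2322 = 0.990712
t_corrected = t_sea * factor = 10.87 * 0.990712
t_corrected = 10.769 s

10.769 s


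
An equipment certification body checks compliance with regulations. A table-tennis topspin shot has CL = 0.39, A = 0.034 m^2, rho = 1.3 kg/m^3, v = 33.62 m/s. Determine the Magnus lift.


FM = 0.5 * CL * rho * A * v^2
FM = 0.5 * 0.39 * 1.3 * 0.034 * 33.62^2
v^2 = 1130.3044
FM = 0.5 * 0.39 * 1.3 * 0.034 * 1130.3044 = 9.7421 N

9.7421 N


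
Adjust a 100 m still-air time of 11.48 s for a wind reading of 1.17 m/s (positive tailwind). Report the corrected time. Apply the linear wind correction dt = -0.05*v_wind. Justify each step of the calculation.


dt = -0.05 * v_wind = -0.05 * 1.17 = -0.0585 s
t_corrected = t_still + dt = 11.48 + (-0.0585)
t_corrected = 11.4215 s

11.4215 s


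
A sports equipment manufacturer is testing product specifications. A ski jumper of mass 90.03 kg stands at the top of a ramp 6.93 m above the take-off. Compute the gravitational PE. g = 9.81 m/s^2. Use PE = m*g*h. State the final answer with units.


PE = m * g * h
PE = 90.03 * 9.81 * 6.93
PE = 883.1943 * 6.93 = 6120.5365 J

6120.5365 J


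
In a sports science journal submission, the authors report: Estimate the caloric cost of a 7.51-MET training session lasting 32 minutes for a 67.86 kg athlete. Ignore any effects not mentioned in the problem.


kcal = MET * mass * time_hr
Convert time: 32 min = 0.5333 hr
kcal = 7.51 * 67.86 * 0.5333
kcal = 271.8019 kcal

271.8019 kcal


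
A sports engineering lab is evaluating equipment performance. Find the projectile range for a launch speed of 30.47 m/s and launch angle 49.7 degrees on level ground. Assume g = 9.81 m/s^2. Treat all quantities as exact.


R = v^2 * sin(2*theta) / g
Convert angle to radians: theta = 49.7 deg = 0.8674 rad
sin(2*theta) = sin(1.7349) = 0.9866
R = 30.47^2 * 0.9866 / 9.81
R = 928.4209 * 0.9866 / 9.81 = 93.3694 m

93.3694 m


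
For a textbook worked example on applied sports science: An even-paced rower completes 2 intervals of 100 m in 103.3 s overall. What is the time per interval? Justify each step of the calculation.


Split time = total_time / n_laps = 103.3 / 2
Split time = 51.65 s per lap

51.65 s


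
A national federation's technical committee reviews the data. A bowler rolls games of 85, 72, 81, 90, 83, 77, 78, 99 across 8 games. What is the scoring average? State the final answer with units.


Average = sum / n
Sum = 665
Average = 665 / 8 = 83.125

83.125


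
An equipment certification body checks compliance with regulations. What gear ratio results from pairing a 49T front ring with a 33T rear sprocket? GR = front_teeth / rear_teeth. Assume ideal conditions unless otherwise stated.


GR = front_teeth / rear_teeth
GR = 49 / 33
GR = 1.4848

1.4848


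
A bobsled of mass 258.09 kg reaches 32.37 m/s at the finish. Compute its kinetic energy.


KE = 0.5 * m * v^2
KE = 0.5 * 258.09 * 32.37^2
KE = 0.5 * 258.09 * 1047.8169 = 135215.5319 J

135215.5319 J


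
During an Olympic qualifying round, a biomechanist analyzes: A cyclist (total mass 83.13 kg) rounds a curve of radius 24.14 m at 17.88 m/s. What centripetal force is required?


Fc = m * v^2 / r
v^2 = 17.88^2 = 319.6944
Fc = 83.13 * 319.6944 / 24.14
Fc = 26576.1955 / 24.14 = 1100.9194 N

1100.9194 N


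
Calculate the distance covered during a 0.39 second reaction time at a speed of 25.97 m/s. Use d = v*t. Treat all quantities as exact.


d = v * t
d = 25.97 * 0.39
d = 10.1283 m

10.1283 m


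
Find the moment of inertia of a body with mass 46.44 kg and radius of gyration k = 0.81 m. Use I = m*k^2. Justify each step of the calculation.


I = m * k^2
I = 46.44 * 0.81^2
I = 46.44 * 0.6561 = 30.4693 kg*m^2

30.4693 kg*m^2


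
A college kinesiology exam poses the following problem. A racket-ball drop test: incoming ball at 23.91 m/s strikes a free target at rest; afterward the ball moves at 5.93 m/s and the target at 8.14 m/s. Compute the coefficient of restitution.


e = (v2_after - v1_after) / (v1_before - v2_before)
Numerator = 8.14 - 5.93 = 2.21
Denominator = 23.91 - 0 = 23.91
e = 2.21 / 23.91 = 0.0924

0.0924


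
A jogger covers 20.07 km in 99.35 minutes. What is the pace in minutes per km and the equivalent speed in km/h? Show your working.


Pace = time / distance = 99.35 min / 20.07 km = 4.9502 min/km
Speed = distance / time_in_hours = 20.07 / 1.6558 hr
Speed = 12.1208 km/h

4.9502 min/km, 12.1208 km/h


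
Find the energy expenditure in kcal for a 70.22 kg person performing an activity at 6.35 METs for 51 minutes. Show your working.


kcal = MET * mass * time_hr
Convert time: 51 min = 0.85 hr
kcal = 6.35 * 70.22 * 0.85
kcal = 379.0125 kcal

379.0125 kcal


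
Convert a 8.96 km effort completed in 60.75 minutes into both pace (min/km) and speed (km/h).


Pace = time / distance = 60.75 min / 8.96 km = 6.7801 min/km
Speed = distance / time_in_hours = 8.96 / 1.0125 hr
Speed = 8.8494 km/h

6.7801 min/km, 8.8494 km/h


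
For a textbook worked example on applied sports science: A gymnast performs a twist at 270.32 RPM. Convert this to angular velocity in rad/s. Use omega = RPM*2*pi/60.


omega = RPM * 2 * pi / 60
omega = 270.32 * 2 * 3.14159 / 60
omega = 1698.4707 / 60 = 28.3078 rad/s

28.3078 rad/s


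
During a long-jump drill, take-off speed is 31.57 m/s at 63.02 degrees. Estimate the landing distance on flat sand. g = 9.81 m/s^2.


R = v^2 * sin(2*theta) / g
Convert angle to radians: theta = 63.02 deg = 1.0999 rad
sin(2*theta) = sin(2.1998) = 0.8086
R = 31.57^2 * 0.8086 / 9.81
R = 996.6649 * 0.8086 / 9.81 = 82.1519 m

82.1519 m


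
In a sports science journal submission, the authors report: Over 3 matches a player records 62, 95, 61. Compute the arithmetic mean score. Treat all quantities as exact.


Average = sum / n
Sum = 218
Average = 218 / 3 = 72.6667

72.6667


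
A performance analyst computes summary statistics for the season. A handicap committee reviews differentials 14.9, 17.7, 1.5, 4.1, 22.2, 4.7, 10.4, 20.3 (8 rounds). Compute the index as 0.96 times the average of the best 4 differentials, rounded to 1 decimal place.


All differentials: 14.9, 17.7, 1.5, 4.1, 22.2, 4.7, 10.4, 20.3
Sorted: 1.5, 4.1, 4.7, 10.4, 14.9, 17.7, 20.3, 22.2
Best 4: 1.5, 4.1, 4.7, 10.4
Average of best = 20.7 / 4 = 5.175
Raw index = 5.175 * 0.96 = 4.968
Handicap index = round(4.968, 1) = 5.0

5.0


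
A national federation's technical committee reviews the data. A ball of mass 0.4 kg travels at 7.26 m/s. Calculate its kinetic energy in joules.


KE = 0.5 * m * v^2
KE = 0.5 * 0.4 * 7.26^2
KE = 0.5 * 0.4 * 52.7076 = 10.5415 J

10.5415 J


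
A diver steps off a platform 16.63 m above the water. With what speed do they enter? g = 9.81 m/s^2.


v = sqrt(2 * g * h)
v = sqrt(2 * 9.81 * 16.63)
v = sqrt(326.2806) = 18.0632 m/s

18.0632 m/s


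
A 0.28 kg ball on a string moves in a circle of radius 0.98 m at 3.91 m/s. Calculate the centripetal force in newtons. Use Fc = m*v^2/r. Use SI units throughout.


Fc = m * v^2 / r
v^2 = 3.91^2 = 15.2881
Fc = 0.28 * 15.2881 / 0.98
Fc = 4.2807 / 0.98 = 4.368 N

4.368 N


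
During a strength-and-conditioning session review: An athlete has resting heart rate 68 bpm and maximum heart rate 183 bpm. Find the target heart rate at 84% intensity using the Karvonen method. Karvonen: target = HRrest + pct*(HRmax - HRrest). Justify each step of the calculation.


Target = HRrest + pct*(HRmax - HRrest)
Heart rate reserve = HRmax - HRrest = 183 - 68 = 115 bpm
Fraction = 84% = 0.84
Target = 68 + 0.84 * 115
Target = 68 + 96.6 = 164.6 bpm

164.6 bpm


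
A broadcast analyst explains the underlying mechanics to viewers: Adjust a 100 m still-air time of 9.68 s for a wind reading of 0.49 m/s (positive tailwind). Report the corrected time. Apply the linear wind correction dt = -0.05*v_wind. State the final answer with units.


dt = -0.05 * v_wind = -0.05 * 0.49 = -0.0245 s
t_corrected = t_still + dt = 9.68 + (-0.0245)
t_corrected = 9.6555 s

9.6555 s


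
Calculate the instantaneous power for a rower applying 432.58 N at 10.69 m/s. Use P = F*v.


P = F * v
P = 432.58 * 10.69
P = 4624.2802 W

4624.2802 W


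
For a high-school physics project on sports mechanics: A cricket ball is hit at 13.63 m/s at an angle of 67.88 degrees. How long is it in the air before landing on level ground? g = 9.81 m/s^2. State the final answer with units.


T = 2*v*sin(theta)/g
sin(theta) = sin(67.88 deg) = 0.9264
T = 2*13.63*0.9264 / 9.81
T = 25.2536 / 9.81 = 2.5743 s

2.5743 s


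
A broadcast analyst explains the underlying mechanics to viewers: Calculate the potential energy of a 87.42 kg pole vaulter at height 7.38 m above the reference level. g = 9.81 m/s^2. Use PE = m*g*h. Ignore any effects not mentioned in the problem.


PE = m * g * h
PE = 87.42 * 9.81 * 7.38
PE = 857.5902 * 7.38 = 6329.0157 J

6329.0157 J


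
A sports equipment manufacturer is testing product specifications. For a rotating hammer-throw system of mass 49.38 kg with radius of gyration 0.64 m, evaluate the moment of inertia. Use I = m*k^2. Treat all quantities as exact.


I = m * k^2
I = 49.38 * 0.64^2
I = 49.38 * 0.4096 = 20.226 kg*m^2

20.226 kg*m^2


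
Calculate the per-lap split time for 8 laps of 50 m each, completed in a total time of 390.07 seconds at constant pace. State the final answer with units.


Split time = total_time / n_laps = 390.07 / 8
Split time = 48.7587 s per lap

48.7587 s


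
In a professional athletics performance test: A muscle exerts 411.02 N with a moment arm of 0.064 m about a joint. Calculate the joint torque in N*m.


tau = F * d
tau = 411.02 * 0.064
tau = 26.3053 N*m

26.3053 N*m


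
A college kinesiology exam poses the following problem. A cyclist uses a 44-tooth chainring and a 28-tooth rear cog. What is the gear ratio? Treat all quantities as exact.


GR = front_teeth / rear_teeth
GR = 44 / 28
GR = 1.5714

1.5714


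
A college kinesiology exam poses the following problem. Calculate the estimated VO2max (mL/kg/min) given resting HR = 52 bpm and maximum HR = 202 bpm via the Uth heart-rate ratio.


VO2max = 15.3 * HRmax / HRrest
VO2max = 15.3 * 202 / 52
VO2max = 3090.6 / 52 = 59.4346 mL/kg/min

59.4346 mL/kg/min


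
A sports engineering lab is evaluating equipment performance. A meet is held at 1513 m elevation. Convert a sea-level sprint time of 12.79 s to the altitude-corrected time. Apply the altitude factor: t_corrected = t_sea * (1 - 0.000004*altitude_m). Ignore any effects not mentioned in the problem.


Correction factor = 1 - 0.000004 * 1513 = 0.993948
t_corrected = t_sea * factor = 12.79 * 0.993948
t_corrected = 12.7126 s

12.7126 s


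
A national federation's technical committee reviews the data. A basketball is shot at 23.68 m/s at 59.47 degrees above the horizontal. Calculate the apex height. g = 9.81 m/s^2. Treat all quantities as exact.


H = (v*sin(theta))^2 / (2*g)
vy = v*sin(theta) = 23.68 * sin(59.47 deg) = 20.3971 m/s
H = vy^2 / (2*g) = 416.041 / (2*9.81)
H = 416.041 / 19.62 = 21.2049 m

21.2049 m


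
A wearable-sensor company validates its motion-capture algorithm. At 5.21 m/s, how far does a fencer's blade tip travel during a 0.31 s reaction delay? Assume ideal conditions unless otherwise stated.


d = v * t
d = 5.21 * 0.31
d = 1.6151 m

1.6151 m


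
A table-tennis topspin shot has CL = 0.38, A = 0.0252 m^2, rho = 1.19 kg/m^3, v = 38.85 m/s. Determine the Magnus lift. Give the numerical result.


FM = 0.5 * CL * rho * A * v^2
FM = 0.5 * 0.38 * 1.19 * 0.0252 * 38.85^2
v^2 = 1509.3225
FM = 0.5 * 0.38 * 1.19 * 0.0252 * 1509.3225 = 8.5997 N

8.5997 N


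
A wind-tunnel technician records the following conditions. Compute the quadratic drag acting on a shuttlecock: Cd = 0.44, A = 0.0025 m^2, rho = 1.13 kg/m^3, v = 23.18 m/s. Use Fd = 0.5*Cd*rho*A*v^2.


Fd = 0.5 * Cd * rho * A * v^2
Fd = 0.5 * 0.44 * 1.13 * 0.0025 * 23.18^2
v^2 = 537.3124
Fd = 0.5 * 0.44 * 1.13 * 0.0025 * 537.3124 = 0.3339 N

0.3339 N


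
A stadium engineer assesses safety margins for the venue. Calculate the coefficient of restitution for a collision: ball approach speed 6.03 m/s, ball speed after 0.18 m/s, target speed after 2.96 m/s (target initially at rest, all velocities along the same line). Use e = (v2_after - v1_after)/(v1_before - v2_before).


e = (v2_after - v1_after) / (v1_before - v2_before)
Numerator = 2.96 - 0.18 = 2.78
Denominator = 6.03 - 0 = 6.03
e = 2.78 / 6.03 = 0.461

0.461


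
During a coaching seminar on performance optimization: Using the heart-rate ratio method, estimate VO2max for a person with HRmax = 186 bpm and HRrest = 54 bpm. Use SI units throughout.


VO2max = 15.3 * HRmax / HRrest
VO2max = 15.3 * 186 / 54
VO2max = 2845.8 / 54 = 52.7 mL/kg/min

52.7 mL/kg/min


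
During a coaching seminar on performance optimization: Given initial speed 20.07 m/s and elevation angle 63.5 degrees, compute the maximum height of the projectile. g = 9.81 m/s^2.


H = (v*sin(theta))^2 / (2*g)
vy = v*sin(theta) = 20.07 * sin(63.5 deg) = 17.9613 m/s
H = vy^2 / (2*g) = 322.6095 / (2*9.81)
H = 322.6095 / 19.62 = 16.4429 m

16.4429 m
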